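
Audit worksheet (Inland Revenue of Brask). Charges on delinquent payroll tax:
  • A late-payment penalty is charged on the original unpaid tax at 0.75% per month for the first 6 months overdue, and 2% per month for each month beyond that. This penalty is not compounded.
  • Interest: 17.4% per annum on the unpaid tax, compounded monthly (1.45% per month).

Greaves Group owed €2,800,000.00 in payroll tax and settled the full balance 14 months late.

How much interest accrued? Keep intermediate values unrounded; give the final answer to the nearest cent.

Interest: €2,800,000.00 × ((1 + 0.0145)^14 − 1) = €2,800,000.00 × 0.2232880… = €625,206.4290…

€625,206.43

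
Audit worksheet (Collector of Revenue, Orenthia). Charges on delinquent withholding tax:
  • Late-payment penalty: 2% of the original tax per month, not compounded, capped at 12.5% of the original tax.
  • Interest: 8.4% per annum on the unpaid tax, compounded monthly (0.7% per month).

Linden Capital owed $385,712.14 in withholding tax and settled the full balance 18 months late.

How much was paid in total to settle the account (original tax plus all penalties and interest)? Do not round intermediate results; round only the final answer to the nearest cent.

Penalty (uncapped): 18 × 2% × $385,712.14 = $138,856.37…; cap = 12.5% × $385,712.14 = $48,214.02… → penalty = $48,214.02…
Interest: $385,712.14 × ((1 + 0.007)^18 − 1) = $385,712.14 × 0.1337844… = $51,602.2600…
Total = $385,712.14 + $48,214.0175 + $51,602.2600… = $485,528.42

$485,528.42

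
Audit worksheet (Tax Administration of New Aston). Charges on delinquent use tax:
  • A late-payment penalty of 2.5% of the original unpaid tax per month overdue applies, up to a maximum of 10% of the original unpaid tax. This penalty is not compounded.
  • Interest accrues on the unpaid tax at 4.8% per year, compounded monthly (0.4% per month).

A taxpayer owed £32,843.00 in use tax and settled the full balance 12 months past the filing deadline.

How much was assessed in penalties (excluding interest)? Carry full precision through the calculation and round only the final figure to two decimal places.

Penalty (uncapped): 12 × 2.5% × £32,843.00 = £9,852.90; cap = 10% × £32,843.00 = £3,284.30 → penalty = £3,284.30

£3,284.30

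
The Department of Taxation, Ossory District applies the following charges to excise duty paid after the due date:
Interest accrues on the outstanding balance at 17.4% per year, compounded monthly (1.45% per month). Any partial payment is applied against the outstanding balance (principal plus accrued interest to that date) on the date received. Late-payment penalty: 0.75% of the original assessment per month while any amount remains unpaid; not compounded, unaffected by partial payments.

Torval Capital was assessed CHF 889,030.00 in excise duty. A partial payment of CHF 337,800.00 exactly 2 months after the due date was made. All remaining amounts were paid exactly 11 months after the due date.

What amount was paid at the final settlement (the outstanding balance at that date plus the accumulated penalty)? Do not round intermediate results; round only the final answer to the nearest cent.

Balance at month 2: CHF 889,030.0000 × (1 + 0.0145)^2 = CHF 914,998.7886…
After CHF 337,800.00 payment: CHF 914,998.7886… − CHF 337,800.00 = CHF 577,198.7886…
Balance at month 11: CHF 577,198.7886… × (1 + 0.0145)^9 = CHF 657,043.1217…
Penalty: 11 × 0.75% × CHF 889,030.00 = CHF 73,344.98…
Final settlement = outstanding balance + penalty = CHF 657,043.1217… + CHF 73,344.98… = CHF 730,388.10

CHF 730,388.10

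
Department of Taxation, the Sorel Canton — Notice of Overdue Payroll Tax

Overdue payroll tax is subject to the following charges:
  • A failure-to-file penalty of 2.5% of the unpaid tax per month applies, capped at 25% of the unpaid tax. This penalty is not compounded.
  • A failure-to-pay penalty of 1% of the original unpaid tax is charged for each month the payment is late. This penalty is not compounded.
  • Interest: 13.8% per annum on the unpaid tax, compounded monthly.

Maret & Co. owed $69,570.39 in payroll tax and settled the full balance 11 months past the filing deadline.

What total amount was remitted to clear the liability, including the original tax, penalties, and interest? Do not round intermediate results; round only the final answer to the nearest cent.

Failure-to-file: 11 × 2.5% × $69,570.39 = $19,131.86…, capped at 25% × $69,570.39 = $17,392.60…
Failure-to-pay penalty = 1% × $69,570.39 × 11 mo = $7,652.74…
Interest (13.8%/yr ÷ 12 = 1.15%/month): $69,570.39 × ((1 + 0.0115)^11 − 1) = $9,324.5583…
Total = $69,570.39 + $25,045.3404 + $9,324.5583… = $103,940.29

$103,940.29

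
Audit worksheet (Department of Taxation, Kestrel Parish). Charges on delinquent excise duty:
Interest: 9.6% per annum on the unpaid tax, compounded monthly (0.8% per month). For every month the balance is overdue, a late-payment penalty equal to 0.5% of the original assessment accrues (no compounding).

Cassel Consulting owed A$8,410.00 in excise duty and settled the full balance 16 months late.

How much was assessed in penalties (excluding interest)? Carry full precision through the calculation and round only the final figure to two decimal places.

Late-payment penalty = 0.5% × A$8,410.00 × 16 mo = A$672.80

A$672.80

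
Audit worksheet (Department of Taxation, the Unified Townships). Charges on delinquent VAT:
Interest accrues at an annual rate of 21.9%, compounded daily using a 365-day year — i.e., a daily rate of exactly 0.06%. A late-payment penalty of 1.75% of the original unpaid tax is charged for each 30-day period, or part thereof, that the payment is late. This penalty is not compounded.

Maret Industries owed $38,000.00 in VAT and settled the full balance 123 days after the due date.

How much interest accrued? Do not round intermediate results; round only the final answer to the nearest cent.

Interest: $38,000.00 × ((1 + 0.0006)^123 − 1) = $38,000.00 × 0.07656764… = $2,909.5703…

$2,909.57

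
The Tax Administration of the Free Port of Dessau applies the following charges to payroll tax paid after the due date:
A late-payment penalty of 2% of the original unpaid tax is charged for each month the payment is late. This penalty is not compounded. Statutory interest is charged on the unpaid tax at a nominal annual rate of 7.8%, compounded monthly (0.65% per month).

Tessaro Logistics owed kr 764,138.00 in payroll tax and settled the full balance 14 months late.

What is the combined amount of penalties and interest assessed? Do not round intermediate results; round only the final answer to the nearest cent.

kr 286,510.89

Late-payment penalty: 14 × 2% × kr 764,138.00 = kr 213,958.64
Interest: kr 764,138.00 × ((1 + 0.0065)^14 − 1) = kr 764,138.00 × 0.0949465… = kr 72,552.2468…
Penalties + interest = kr 213,958.6400 + kr 72,552.2468… = kr 286,510.89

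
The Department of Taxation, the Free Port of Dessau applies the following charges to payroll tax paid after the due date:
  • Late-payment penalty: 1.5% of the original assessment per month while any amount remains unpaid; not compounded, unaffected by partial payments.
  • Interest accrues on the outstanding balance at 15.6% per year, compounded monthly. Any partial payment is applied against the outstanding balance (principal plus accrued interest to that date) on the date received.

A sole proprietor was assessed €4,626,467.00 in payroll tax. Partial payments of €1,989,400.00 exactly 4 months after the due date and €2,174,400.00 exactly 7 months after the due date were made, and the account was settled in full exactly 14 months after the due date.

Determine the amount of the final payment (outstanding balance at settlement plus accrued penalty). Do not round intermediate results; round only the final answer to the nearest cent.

Monthly rate = 15.6% ÷ 12 = 1.3%
Balance at month 4: €4,626,467.0000 × (1 + 0.013)^4 = €4,871,775.3111…
After €1,989,400.00 payment: €4,871,775.3111… − €1,989,400.00 = €2,882,375.3111…
Balance at month 7: €2,882,375.3111… × (1 + 0.013)^3 = €2,996,255.6451…
After €2,174,400.00 payment: €2,996,255.6451… − €2,174,400.00 = €821,855.6451…
Balance at month 14: €821,855.6451… × (1 + 0.013)^7 = €899,625.2990…
Penalty: 14 × 1.5% × €4,626,467.00 = €971,558.07
Final settlement = outstanding balance + penalty = €899,625.2990… + €971,558.07 = €1,871,183.37

€1,871,183.37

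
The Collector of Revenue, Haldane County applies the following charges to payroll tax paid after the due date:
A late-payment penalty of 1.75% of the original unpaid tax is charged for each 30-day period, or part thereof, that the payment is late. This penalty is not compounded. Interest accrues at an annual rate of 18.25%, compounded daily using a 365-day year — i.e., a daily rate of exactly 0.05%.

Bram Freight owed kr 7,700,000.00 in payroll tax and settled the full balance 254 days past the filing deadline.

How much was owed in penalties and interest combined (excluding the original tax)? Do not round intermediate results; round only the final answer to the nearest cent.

kr 2,255,183.55

Penalty periods: ⌈254/30⌉ = 9; penalty = 9 × 1.75% × kr 7,700,000.00 = kr 1,212,750.00
Interest: kr 7,700,000.00 × ((1 + 0.0005)^254 − 1) = kr 7,700,000.00 × 0.13538098… = kr 1,042,433.5527…
Penalties + interest = kr 1,212,750.0000 + kr 1,042,433.5527… = kr 2,255,183.55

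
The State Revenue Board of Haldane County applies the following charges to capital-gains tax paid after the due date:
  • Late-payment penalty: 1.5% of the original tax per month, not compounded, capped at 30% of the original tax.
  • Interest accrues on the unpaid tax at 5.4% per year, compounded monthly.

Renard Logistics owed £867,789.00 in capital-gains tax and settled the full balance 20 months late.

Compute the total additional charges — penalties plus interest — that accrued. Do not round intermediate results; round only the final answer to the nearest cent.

£341,868.43

Penalty (uncapped): 20 × 1.5% × £867,789.00 = £260,336.70; cap = 30% × £867,789.00 = £260,336.70 → penalty = £260,336.70
Interest (5.4%/yr ÷ 12 = 0.45%/month): £867,789.00 × ((1 + 0.0045)^20 − 1) = £81,531.7255…
Penalties + interest = £260,336.7000 + £81,531.7255… = £341,868.43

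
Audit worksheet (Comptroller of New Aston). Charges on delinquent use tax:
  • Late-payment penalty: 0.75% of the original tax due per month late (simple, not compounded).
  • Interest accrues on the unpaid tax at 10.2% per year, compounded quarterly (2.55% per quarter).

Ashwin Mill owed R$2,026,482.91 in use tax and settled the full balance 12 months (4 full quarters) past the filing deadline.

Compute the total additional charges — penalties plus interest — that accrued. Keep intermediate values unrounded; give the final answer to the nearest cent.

R$397,126.31

Late-payment penalty: 12 × 0.75% × R$2,026,482.91 = R$182,383.46…
Interest: R$2,026,482.91 × ((1 + 0.0255)^4 − 1) = R$2,026,482.91 × 0.1059682… = R$214,742.8442…
Penalties + interest = R$182,383.4619 + R$214,742.8442… = R$397,126.31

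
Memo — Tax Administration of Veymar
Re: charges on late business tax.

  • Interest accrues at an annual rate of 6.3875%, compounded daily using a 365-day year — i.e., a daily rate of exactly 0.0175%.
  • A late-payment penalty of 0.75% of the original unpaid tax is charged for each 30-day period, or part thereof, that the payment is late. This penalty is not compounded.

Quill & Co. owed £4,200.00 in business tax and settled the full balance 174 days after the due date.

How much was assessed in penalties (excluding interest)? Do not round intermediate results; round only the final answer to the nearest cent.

£189.00

Penalty periods: ⌈174/30⌉ = 6; penalty = 6 × 0.75% × £4,200.00 = £189.00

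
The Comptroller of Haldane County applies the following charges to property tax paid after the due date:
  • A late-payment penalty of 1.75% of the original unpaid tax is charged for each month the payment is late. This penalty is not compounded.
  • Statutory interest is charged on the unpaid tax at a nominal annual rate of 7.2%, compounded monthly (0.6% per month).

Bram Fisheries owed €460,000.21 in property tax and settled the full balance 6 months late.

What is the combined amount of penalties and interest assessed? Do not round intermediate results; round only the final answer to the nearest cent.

Late-payment penalty: 6 × 1.75% × €460,000.21 = €48,300.02…
Interest: €460,000.21 × ((1 + 0.006)^6 − 1) = €460,000.21 × 0.0365443… = €16,810.4038…
Penalties + interest = €48,300.0221… + €16,810.4038… = €65,110.43

€65,110.43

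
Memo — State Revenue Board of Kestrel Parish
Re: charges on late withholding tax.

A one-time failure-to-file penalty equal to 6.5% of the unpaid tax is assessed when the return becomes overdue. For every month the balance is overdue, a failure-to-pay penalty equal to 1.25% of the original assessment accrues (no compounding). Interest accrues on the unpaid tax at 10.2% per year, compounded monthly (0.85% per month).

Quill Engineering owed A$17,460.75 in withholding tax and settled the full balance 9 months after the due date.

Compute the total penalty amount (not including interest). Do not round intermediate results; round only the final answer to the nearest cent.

A$3,099.28

Failure-to-file penalty: 6.5% × A$17,460.75 = A$1,134.95…
Failure-to-pay penalty = 1.25% × A$17,460.75 × 9 mo = A$1,964.33…
Total penalty = A$1,134.95… + A$1,964.33… = A$3,099.28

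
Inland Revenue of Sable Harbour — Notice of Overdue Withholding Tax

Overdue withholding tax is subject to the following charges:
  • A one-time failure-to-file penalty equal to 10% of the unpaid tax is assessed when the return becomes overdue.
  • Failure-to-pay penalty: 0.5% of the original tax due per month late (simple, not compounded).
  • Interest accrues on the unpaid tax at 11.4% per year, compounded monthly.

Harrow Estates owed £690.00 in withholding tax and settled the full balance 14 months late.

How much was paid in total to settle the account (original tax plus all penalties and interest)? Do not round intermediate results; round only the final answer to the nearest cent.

£904.96

Failure-to-file penalty: 10% × £690.00 = £69.00
Failure-to-pay penalty = 0.5% × £690.00 × 14 mo = £48.30
Interest (11.4%/yr ÷ 12 = 0.95%/month): £690.00 × ((1 + 0.0095)^14 − 1) = £97.6579…
Total = £690.00 + £117.3000 + £97.6579… = £904.96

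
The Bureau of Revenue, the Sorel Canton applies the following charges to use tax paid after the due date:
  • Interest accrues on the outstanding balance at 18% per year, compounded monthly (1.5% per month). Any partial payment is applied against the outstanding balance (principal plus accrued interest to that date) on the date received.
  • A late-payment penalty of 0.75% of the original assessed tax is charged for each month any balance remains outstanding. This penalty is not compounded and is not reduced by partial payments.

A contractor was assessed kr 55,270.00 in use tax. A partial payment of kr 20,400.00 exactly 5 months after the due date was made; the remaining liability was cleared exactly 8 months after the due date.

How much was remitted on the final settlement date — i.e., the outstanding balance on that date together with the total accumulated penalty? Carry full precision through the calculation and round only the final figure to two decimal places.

kr 44,245.61

Balance at month 5: kr 55,270.0000 × (1 + 0.015)^5 = kr 59,541.4869…
After kr 20,400.00 payment: kr 59,541.4869… − kr 20,400.00 = kr 39,141.4869…
Balance at month 8: kr 39,141.4869… × (1 + 0.015)^3 = kr 40,929.4064…
Penalty: 8 × 0.75% × kr 55,270.00 = kr 3,316.20
Final settlement = outstanding balance + penalty = kr 40,929.4064… + kr 3,316.20 = kr 44,245.61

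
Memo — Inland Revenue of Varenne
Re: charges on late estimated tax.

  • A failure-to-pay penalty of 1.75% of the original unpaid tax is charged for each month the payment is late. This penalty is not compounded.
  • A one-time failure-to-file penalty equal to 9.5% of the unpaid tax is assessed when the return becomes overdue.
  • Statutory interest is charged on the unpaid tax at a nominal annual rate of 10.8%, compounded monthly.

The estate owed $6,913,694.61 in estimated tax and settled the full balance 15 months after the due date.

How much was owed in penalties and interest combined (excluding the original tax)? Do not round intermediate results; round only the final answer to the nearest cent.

Failure-to-file penalty: 9.5% × $6,913,694.61 = $656,800.99…
Failure-to-pay penalty: 15 × 1.75% × $6,913,694.61 = $1,814,844.84…
Interest (10.8%/yr ÷ 12 = 0.9%/month): $6,913,694.61 × ((1 + 0.009)^15 − 1) = $994,506.1449…
Penalties + interest = $2,471,645.8231… + $994,506.1449… = $3,466,151.97

$3,466,151.97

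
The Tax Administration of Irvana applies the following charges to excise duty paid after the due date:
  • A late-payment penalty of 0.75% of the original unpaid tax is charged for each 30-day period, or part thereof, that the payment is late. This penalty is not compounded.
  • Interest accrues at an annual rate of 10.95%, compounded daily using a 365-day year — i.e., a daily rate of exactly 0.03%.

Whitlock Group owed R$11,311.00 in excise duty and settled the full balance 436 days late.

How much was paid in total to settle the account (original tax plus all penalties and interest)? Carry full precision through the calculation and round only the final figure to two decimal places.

Penalty periods: ⌈436/30⌉ = 15; penalty = 15 × 0.75% × R$11,311.00 = R$1,272.49…
Interest: R$11,311.00 × ((1 + 0.0003)^436 − 1) = R$11,311.00 × 0.13971745… = R$1,580.3441…
Total = R$11,311.00 + R$1,272.4875 + R$1,580.3441… = R$14,163.83

R$14,163.83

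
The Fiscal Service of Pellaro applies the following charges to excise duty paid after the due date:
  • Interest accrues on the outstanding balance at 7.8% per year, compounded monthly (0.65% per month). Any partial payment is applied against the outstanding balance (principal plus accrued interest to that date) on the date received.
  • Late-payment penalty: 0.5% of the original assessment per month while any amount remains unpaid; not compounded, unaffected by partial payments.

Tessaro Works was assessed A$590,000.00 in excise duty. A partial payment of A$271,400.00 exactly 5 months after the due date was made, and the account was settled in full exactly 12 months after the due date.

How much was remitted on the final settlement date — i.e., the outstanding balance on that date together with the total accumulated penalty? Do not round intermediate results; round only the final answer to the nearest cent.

Balance at month 5: A$590,000.0000 × (1 + 0.0065)^5 = A$609,425.9006…
After A$271,400.00 payment: A$609,425.9006… − A$271,400.00 = A$338,025.9006…
Balance at month 12: A$338,025.9006… × (1 + 0.0065)^7 = A$353,709.2628…
Penalty: 12 × 0.5% × A$590,000.00 = A$35,400.00
Final settlement = outstanding balance + penalty = A$353,709.2628… + A$35,400.00 = A$389,109.26

A$389,109.26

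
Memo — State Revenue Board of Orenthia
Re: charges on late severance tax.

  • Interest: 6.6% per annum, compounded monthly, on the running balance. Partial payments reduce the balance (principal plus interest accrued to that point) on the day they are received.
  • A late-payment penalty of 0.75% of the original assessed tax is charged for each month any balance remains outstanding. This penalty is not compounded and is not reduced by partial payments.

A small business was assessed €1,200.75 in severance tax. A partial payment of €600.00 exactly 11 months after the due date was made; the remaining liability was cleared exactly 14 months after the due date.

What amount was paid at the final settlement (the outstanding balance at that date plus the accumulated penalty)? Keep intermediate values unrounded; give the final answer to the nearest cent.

€812.71

Monthly rate = 6.6% ÷ 12 = 0.55%
Balance at month 11: €1,200.7500 × (1 + 0.0055)^11 = €1,275.4265…
After €600.00 payment: €1,275.4265… − €600.00 = €675.4265…
Balance at month 14: €675.4265… × (1 + 0.0055)^3 = €686.6324…
Penalty: 14 × 0.75% × €1,200.75 = €126.08…
Final settlement = outstanding balance + penalty = €686.6324… + €126.08… = €812.71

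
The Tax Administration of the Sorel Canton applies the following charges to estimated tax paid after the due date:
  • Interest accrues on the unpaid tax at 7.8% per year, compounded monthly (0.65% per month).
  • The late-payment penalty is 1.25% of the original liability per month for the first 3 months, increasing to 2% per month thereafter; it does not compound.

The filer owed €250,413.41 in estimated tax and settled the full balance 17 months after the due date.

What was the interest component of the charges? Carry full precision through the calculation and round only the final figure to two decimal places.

€29,157.40

Interest: €250,413.41 × ((1 + 0.0065)^17 − 1) = €250,413.41 × 0.1164371… = €29,157.4028…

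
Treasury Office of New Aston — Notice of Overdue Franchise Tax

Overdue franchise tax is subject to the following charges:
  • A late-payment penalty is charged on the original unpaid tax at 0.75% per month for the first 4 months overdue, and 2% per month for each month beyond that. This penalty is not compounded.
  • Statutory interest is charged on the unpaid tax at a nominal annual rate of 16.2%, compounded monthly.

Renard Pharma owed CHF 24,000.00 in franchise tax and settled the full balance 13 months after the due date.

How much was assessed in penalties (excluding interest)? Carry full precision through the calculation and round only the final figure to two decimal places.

Penalty, months 1–4: 4 × 0.75% × CHF 24,000.00 = CHF 720.00
Penalty, months 5–13: 9 × 2% × CHF 24,000.00 = CHF 4,320.00
Total penalty = CHF 720.00 + CHF 4,320.00 = CHF 5,040.00

CHF 5,040.00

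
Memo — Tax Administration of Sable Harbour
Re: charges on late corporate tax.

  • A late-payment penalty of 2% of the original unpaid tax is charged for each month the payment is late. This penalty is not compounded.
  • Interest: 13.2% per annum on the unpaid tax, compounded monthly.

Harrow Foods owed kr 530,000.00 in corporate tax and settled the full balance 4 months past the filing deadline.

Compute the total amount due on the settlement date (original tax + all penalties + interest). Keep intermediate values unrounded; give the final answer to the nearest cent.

Late-payment penalty: 4 × 2% × kr 530,000.00 = kr 42,400.00
Interest (13.2%/yr ÷ 12 = 1.1%/month): kr 530,000.00 × ((1 + 0.011)^4 − 1) = kr 23,707.6095…
Total = kr 530,000.00 + kr 42,400.0000 + kr 23,707.6095… = kr 596,107.61

kr 596,107.61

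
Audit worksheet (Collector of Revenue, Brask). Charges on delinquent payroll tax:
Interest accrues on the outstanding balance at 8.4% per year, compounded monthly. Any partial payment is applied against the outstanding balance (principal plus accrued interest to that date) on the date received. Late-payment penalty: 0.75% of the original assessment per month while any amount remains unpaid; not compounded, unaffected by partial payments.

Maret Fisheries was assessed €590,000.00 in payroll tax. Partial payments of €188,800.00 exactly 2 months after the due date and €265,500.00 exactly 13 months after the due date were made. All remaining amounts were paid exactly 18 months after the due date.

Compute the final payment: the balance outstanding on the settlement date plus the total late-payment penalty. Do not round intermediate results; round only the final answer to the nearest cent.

Monthly rate = 8.4% ÷ 12 = 0.7%
Balance at month 2: €590,000.0000 × (1 + 0.007)^2 = €598,288.9100
After €188,800.00 payment: €598,288.9100 − €188,800.00 = €409,488.9100
Balance at month 13: €409,488.9100 × (1 + 0.007)^11 = €442,146.6314…
After €265,500.00 payment: €442,146.6314… − €265,500.00 = €176,646.6314…
Balance at month 18: €176,646.6314… × (1 + 0.007)^5 = €182,916.4283…
Penalty: 18 × 0.75% × €590,000.00 = €79,650.00
Final settlement = outstanding balance + penalty = €182,916.4283… + €79,650.00 = €262,566.43

€262,566.43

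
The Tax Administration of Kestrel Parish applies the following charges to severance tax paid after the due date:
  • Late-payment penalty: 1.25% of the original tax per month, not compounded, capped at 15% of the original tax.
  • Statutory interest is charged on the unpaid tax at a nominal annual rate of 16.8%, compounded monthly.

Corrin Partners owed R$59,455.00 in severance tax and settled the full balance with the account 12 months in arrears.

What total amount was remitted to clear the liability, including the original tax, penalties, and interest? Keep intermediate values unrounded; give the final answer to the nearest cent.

Penalty (uncapped): 12 × 1.25% × R$59,455.00 = R$8,918.25; cap = 15% × R$59,455.00 = R$8,918.25 → penalty = R$8,918.25
Interest (16.8%/yr ÷ 12 = 1.4%/month): R$59,455.00 × ((1 + 0.014)^12 − 1) = R$10,794.5980…
Total = R$59,455.00 + R$8,918.2500 + R$10,794.5980… = R$79,167.85

R$79,167.85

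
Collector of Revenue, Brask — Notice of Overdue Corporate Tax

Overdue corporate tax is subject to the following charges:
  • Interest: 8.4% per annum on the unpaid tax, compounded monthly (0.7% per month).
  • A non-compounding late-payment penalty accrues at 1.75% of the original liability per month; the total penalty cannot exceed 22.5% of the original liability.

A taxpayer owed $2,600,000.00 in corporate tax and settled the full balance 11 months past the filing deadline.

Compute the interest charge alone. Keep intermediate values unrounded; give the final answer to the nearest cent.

Interest: $2,600,000.00 × ((1 + 0.007)^11 − 1) = $2,600,000.00 × 0.0797524… = $207,356.2274…

$207,356.23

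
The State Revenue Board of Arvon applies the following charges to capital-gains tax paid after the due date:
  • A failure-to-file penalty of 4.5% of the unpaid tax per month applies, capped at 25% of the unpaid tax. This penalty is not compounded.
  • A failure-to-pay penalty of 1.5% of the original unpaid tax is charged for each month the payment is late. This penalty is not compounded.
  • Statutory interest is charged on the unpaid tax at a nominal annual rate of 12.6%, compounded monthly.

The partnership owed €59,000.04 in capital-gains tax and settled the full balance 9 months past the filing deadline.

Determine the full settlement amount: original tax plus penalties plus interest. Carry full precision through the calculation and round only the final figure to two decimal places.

€87,530.56

Failure-to-file: 9 × 4.5% × €59,000.04 = €23,895.02…, capped at 25% × €59,000.04 = €14,750.01
Failure-to-pay penalty: 9 × 1.5% × €59,000.04 = €7,965.01…
Interest (12.6%/yr ÷ 12 = 1.05%/month): €59,000.04 × ((1 + 0.0105)^9 − 1) = €5,815.5034…
Total = €59,000.04 + €22,715.0154 + €5,815.5034… = €87,530.56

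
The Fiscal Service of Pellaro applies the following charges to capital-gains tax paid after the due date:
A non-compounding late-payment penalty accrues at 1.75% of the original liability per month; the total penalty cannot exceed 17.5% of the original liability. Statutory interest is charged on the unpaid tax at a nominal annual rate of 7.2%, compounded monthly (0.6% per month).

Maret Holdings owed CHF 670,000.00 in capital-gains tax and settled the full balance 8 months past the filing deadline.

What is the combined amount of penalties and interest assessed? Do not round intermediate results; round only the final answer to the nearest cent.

CHF 126,643.53

Penalty: 8 × 1.75% × CHF 670,000.00 = CHF 93,800.00 (below the 17.5% cap of CHF 117,250.00)
Interest: CHF 670,000.00 × ((1 + 0.006)^8 − 1) = CHF 670,000.00 × 0.0490202… = CHF 32,843.5254…
Penalties + interest = CHF 93,800.0000 + CHF 32,843.5254… = CHF 126,643.53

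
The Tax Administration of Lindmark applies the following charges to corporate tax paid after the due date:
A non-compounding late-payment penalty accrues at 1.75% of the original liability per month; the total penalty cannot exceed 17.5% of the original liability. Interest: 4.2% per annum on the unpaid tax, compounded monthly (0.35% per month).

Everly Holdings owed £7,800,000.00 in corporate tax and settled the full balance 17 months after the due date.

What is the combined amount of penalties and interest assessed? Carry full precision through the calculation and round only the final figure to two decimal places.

Penalty (uncapped): 17 × 1.75% × £7,800,000.00 = £2,320,500.00; cap = 17.5% × £7,800,000.00 = £1,365,000.00 → penalty = £1,365,000.00
Interest: £7,800,000.00 × ((1 + 0.0035)^17 − 1) = £7,800,000.00 × 0.0611955… = £477,325.0203…
Penalties + interest = £1,365,000.0000 + £477,325.0203… = £1,842,325.02

£1,842,325.02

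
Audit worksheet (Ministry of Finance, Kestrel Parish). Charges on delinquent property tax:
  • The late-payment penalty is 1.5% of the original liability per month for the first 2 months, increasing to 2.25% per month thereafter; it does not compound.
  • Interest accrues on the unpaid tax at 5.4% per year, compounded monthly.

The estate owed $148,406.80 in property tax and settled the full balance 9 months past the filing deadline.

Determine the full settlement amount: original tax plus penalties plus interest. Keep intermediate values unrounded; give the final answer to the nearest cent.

Penalty, months 1–2: 2 × 1.5% × $148,406.80 = $4,452.20…
Penalty, months 3–9: 7 × 2.25% × $148,406.80 = $23,374.07…
Interest (5.4%/yr ÷ 12 = 0.45%/month): $148,406.80 × ((1 + 0.0045)^9 − 1) = $6,119.8076…
Total = $148,406.80 + $27,826.2750 + $6,119.8076… = $182,352.88

$182,352.88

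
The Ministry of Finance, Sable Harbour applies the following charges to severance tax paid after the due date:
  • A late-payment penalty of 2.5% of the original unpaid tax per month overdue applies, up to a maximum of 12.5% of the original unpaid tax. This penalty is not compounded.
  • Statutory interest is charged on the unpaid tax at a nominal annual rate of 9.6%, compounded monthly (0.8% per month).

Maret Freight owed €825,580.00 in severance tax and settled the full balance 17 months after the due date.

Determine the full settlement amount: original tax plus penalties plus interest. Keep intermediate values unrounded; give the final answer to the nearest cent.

Penalty (uncapped): 17 × 2.5% × €825,580.00 = €350,871.50; cap = 12.5% × €825,580.00 = €103,197.50 → penalty = €103,197.50
Interest: €825,580.00 × ((1 + 0.008)^17 − 1) = €825,580.00 × 0.1450621… = €119,760.3805…
Total = €825,580.00 + €103,197.5000 + €119,760.3805… = €1,048,537.88

€1,048,537.88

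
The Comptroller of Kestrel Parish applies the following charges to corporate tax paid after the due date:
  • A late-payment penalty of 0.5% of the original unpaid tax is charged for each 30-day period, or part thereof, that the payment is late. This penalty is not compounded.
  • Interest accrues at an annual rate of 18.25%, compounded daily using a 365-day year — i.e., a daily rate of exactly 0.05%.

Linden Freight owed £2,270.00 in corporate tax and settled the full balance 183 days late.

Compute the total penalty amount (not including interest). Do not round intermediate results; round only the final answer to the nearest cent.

£79.45

Penalty periods: ⌈183/30⌉ = 7; penalty = 7 × 0.5% × £2,270.00 = £79.45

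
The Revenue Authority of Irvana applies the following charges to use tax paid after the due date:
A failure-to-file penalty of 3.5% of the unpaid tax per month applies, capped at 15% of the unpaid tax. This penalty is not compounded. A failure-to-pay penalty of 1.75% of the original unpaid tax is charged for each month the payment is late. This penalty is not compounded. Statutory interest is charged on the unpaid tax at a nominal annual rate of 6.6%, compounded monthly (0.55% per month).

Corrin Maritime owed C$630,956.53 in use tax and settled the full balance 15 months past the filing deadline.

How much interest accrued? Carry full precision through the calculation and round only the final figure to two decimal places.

C$54,106.55

Interest: C$630,956.53 × ((1 + 0.0055)^15 − 1) = C$630,956.53 × 0.0857532… = C$54,106.5509…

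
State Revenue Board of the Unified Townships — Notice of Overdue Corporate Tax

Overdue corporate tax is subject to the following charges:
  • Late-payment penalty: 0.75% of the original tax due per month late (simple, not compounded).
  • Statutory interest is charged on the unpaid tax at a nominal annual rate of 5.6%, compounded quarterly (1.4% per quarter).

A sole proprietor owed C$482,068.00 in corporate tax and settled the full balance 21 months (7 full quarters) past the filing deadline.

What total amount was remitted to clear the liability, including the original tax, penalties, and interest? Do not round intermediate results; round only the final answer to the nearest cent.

C$607,267.52

Late-payment penalty = 0.75% × C$482,068.00 × 21 mo = C$75,925.71
Interest: C$482,068.00 × ((1 + 0.014)^7 − 1) = C$482,068.00 × 0.1022134… = C$49,273.8073…
Total = C$482,068.00 + C$75,925.7100 + C$49,273.8073… = C$607,267.52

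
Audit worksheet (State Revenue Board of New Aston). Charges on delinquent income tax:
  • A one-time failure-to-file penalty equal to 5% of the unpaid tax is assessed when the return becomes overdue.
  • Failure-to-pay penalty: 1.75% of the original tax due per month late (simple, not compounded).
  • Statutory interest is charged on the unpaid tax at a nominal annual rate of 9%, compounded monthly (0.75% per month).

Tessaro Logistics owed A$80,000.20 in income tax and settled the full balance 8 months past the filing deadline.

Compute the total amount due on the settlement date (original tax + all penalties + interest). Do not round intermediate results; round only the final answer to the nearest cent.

Failure-to-file penalty: 5% × A$80,000.20 = A$4,000.01
Failure-to-pay penalty: 8 × 1.75% × A$80,000.20 = A$11,200.03…
Interest: A$80,000.20 × ((1 + 0.0075)^8 − 1) = A$80,000.20 × 0.0615988… = A$4,927.9201…
Total = A$80,000.20 + A$15,200.0380 + A$4,927.9201… = A$100,128.16

A$100,128.16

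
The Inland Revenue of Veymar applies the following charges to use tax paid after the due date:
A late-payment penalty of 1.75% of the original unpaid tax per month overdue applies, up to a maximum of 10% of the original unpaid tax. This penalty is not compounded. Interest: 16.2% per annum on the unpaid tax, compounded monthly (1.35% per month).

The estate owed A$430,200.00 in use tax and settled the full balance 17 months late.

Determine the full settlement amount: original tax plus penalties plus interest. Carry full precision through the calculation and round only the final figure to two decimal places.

Penalty (uncapped): 17 × 1.75% × A$430,200.00 = A$127,984.50; cap = 10% × A$430,200.00 = A$43,020.00 → penalty = A$43,020.00
Interest: A$430,200.00 × ((1 + 0.0135)^17 − 1) = A$430,200.00 × 0.2560410… = A$110,148.8202…
Total = A$430,200.00 + A$43,020.0000 + A$110,148.8202… = A$583,368.82

A$583,368.82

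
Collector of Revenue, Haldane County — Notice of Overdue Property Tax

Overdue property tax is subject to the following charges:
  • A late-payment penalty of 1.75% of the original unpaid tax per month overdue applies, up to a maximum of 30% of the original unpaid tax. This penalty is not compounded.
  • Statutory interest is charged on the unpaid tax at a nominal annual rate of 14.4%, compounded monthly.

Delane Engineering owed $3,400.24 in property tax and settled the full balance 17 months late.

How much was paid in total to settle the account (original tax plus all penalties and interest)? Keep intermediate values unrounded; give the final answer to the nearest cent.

$5,176.22

Penalty: 17 × 1.75% × $3,400.24 = $1,011.57… (below the 30% cap of $1,020.07…)
Interest (14.4%/yr ÷ 12 = 1.2%/month): $3,400.24 × ((1 + 0.012)^17 − 1) = $764.4078…
Total = $3,400.24 + $1,011.5714 + $764.4078… = $5,176.22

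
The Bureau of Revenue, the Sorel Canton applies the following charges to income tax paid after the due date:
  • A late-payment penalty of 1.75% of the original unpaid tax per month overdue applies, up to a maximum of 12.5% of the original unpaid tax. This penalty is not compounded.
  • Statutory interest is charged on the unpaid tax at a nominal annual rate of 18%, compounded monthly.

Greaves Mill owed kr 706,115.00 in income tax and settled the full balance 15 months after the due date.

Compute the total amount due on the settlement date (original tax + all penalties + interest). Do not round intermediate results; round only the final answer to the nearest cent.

Penalty (uncapped): 15 × 1.75% × kr 706,115.00 = kr 185,355.19…; cap = 12.5% × kr 706,115.00 = kr 88,264.38… → penalty = kr 88,264.38…
Interest (18%/yr ÷ 12 = 1.5%/month): kr 706,115.00 × ((1 + 0.015)^15 − 1) = kr 176,692.6157…
Total = kr 706,115.00 + kr 88,264.3750 + kr 176,692.6157… = kr 971,071.99

kr 971,071.99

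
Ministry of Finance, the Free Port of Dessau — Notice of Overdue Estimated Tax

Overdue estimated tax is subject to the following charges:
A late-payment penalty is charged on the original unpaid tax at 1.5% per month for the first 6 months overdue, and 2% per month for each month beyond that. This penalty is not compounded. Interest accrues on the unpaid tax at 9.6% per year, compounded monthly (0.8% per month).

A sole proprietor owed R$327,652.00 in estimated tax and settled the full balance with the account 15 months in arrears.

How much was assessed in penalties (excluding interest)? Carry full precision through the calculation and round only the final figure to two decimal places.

Penalty, months 1–6: 6 × 1.5% × R$327,652.00 = R$29,488.68
Penalty, months 7–15: 9 × 2% × R$327,652.00 = R$58,977.36
Total penalty = R$29,488.68 + R$58,977.36 = R$88,466.04

R$88,466.04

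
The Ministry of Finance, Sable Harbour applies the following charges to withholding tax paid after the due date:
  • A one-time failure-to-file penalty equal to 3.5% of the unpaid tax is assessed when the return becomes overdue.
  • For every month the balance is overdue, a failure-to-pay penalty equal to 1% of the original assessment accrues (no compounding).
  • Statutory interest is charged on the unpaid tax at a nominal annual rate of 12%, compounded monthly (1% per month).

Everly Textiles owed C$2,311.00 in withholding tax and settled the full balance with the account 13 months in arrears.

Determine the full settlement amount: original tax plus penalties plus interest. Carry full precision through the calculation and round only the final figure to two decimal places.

C$3,011.45

Failure-to-file penalty: 3.5% × C$2,311.00 = C$80.89…
Failure-to-pay penalty: 13 × 1% × C$2,311.00 = C$300.43
Interest: C$2,311.00 × ((1 + 0.01)^13 − 1) = C$2,311.00 × 0.1380933… = C$319.1336…
Total = C$2,311.00 + C$381.3150 + C$319.1336… = C$3,011.45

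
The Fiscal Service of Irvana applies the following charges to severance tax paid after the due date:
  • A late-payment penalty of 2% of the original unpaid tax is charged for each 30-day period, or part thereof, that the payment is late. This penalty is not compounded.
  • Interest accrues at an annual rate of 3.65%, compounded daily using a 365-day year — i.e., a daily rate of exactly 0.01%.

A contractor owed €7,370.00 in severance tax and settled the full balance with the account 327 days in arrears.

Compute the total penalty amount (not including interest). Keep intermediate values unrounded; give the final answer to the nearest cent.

€1,621.40

Penalty periods: ⌈327/30⌉ = 11; penalty = 11 × 2% × €7,370.00 = €1,621.40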